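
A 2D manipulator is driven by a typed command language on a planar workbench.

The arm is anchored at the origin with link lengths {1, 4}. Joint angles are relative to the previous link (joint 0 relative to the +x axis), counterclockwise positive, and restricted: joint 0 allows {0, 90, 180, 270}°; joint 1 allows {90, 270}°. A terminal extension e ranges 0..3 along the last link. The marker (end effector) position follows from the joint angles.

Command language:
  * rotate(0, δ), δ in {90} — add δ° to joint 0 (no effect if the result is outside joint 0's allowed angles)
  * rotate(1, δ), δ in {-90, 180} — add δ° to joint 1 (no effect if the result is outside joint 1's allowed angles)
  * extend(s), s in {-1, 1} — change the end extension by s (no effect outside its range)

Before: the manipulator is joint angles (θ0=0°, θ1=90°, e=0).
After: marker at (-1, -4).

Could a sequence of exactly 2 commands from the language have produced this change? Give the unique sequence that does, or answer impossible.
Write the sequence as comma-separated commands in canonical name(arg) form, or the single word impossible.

from: joint angles (θ0=0°, θ1=90°, e=0)
step 1 (rotate(0, 90)): joint angles (θ0=90°, θ1=90°, e=0)
step 2 (rotate(0, 90)): joint angles (θ0=180°, θ1=90°, e=0)
no other 2-command option fits: unique.

rotate(0, 90), rotate(0, 90)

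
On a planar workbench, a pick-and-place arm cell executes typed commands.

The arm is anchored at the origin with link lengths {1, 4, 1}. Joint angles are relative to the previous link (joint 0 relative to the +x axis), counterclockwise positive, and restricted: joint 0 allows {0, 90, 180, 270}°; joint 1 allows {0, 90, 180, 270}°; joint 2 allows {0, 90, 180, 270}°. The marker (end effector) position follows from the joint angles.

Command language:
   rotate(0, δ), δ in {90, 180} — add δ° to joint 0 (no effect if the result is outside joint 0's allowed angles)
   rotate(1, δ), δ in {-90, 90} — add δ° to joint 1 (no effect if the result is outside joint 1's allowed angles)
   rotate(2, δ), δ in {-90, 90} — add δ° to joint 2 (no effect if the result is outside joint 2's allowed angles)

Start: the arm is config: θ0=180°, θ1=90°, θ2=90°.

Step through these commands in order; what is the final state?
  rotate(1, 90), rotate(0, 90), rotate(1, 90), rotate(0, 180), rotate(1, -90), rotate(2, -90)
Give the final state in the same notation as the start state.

config: θ0=90°, θ1=180°, θ2=0°

begin: config: θ0=180°, θ1=90°, θ2=90°
step 1 (rotate(1, 90)): config: θ0=180°, θ1=180°, θ2=90°
step 2 (rotate(0, 90)): config: θ0=270°, θ1=180°, θ2=90°
step 3 (rotate(1, 90)): config: θ0=270°, θ1=270°, θ2=90°
step 4 (rotate(0, 180)): config: θ0=90°, θ1=270°, θ2=90°
step 5 (rotate(1, -90)): config: θ0=90°, θ1=180°, θ2=90°
step 6 (rotate(2, -90)): config: θ0=90°, θ1=180°, θ2=0°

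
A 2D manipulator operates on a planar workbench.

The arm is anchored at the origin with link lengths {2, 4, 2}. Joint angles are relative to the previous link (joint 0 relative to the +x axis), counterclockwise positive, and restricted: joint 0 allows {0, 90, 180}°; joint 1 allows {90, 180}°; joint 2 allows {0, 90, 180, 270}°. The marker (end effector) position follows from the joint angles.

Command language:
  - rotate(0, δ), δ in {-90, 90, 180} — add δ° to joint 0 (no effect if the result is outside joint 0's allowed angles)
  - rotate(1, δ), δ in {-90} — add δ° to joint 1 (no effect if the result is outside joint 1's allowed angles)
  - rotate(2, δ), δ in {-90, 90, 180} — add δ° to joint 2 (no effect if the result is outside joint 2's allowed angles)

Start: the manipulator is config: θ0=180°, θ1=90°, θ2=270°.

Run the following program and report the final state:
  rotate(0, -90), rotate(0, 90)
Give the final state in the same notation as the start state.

start: config: θ0=180°, θ1=90°, θ2=270°
[1] after rotate(0, -90): config: θ0=90°, θ1=90°, θ2=270°
[2] after rotate(0, 90): config: θ0=180°, θ1=90°, θ2=270°

config: θ0=180°, θ1=90°, θ2=270°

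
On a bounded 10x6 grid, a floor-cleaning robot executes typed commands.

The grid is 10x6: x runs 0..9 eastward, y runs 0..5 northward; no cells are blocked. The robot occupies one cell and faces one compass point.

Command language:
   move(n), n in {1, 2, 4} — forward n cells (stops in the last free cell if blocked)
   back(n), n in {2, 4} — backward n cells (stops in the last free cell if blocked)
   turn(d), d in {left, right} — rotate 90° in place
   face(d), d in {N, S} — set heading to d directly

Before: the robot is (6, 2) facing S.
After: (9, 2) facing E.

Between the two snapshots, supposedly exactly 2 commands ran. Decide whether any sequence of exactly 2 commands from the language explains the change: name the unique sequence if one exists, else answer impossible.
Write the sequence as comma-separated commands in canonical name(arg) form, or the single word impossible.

turn(left), move(4)

key: cell and facing (now E) both changed — the 2 commands mix motion and turning
begin: (6, 2) facing S
t=1 turn(left) ⇒ (6, 2) facing E
t=2 move(4) ⇒ (9, 2) facing E
uniquely the one of 81 2-step routes that fits.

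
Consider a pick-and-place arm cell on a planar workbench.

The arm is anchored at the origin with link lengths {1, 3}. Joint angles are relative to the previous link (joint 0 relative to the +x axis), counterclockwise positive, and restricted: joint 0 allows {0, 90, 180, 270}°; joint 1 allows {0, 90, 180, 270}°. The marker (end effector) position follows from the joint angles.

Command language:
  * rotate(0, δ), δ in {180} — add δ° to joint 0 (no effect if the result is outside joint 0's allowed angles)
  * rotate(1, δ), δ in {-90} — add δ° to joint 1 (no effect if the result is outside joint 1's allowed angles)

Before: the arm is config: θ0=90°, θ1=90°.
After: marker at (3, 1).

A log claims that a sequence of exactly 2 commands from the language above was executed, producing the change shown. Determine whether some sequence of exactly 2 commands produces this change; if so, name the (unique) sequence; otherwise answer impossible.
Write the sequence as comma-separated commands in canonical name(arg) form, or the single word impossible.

initial: config: θ0=90°, θ1=90°
step 1 (rotate(1, -90)): config: θ0=90°, θ1=0°
step 2 (rotate(1, -90)): config: θ0=90°, θ1=270°
no other 2-command option fits: unique.

rotate(1, -90), rotate(1, -90)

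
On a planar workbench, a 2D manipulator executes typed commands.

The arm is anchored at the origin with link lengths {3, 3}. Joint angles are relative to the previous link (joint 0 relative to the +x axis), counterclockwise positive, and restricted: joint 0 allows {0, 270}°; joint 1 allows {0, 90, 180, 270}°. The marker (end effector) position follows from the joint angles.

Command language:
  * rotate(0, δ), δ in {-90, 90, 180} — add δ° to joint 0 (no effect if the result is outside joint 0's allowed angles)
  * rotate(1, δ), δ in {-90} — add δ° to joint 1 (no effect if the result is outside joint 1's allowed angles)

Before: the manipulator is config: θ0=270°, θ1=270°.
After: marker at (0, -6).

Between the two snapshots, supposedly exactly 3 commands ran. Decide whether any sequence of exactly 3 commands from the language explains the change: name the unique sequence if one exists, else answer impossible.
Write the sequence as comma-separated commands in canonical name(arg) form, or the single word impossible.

rotate(1, -90), rotate(1, -90), rotate(1, -90)

from: config: θ0=270°, θ1=270°
[1] after rotate(1, -90): config: θ0=270°, θ1=180°
[2] after rotate(1, -90): config: θ0=270°, θ1=90°
[3] after rotate(1, -90): config: θ0=270°, θ1=0°
all 64 alternatives checked — unique.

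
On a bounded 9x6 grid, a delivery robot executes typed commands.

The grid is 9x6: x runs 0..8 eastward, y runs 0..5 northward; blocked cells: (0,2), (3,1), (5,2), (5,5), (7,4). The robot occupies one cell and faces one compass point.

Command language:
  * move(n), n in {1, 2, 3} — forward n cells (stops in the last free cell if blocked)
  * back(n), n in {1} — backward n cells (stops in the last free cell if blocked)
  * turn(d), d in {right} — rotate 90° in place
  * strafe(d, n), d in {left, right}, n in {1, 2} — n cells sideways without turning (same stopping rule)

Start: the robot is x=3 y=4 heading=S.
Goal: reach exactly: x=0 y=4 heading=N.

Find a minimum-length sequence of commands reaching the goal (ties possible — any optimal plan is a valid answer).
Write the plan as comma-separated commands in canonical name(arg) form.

initial: x=3 y=4 heading=S
1. turn(right) → x=3 y=4 heading=W
2. move(3) → x=0 y=4 heading=W
3. turn(right) → x=0 y=4 heading=N
minimal: 3 command(s), checked below 3.

turn(right), move(3), turn(right)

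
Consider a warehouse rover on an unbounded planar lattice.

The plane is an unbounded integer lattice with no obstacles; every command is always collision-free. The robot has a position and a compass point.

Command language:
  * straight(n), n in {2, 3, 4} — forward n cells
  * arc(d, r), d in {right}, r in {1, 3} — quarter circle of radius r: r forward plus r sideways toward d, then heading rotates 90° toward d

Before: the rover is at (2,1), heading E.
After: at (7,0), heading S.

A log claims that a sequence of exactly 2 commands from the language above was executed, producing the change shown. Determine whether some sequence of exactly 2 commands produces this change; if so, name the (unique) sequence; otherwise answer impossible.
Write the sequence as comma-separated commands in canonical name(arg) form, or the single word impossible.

straight(4), arc(right, 1)

key: order matters: swapping straight(4) and arc(right, 1) lands elsewhere
from: at (2,1), heading E
step 1 (straight(4)): at (6,1), heading E
step 2 (arc(right, 1)): at (7,0), heading S
uniquely the one of 25 2-step routes that fits.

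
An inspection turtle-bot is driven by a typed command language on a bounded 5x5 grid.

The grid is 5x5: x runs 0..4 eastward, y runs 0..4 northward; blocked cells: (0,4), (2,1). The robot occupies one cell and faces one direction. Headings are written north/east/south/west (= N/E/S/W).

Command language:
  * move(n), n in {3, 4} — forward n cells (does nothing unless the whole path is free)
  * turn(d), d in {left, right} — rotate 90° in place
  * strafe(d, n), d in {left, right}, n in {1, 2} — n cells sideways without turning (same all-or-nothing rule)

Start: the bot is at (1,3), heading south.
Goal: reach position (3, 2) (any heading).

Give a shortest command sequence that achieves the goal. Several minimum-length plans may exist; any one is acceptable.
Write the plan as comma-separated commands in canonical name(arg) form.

strafe(left, 2), turn(right), strafe(left, 1)

begin: at (1,3), heading south
step 1 (strafe(left, 2)): at (3,3), heading south
step 2 (turn(right)): at (3,3), heading west
step 3 (strafe(left, 1)): at (3,2), heading west
shorter routes all fall short; 3 is best.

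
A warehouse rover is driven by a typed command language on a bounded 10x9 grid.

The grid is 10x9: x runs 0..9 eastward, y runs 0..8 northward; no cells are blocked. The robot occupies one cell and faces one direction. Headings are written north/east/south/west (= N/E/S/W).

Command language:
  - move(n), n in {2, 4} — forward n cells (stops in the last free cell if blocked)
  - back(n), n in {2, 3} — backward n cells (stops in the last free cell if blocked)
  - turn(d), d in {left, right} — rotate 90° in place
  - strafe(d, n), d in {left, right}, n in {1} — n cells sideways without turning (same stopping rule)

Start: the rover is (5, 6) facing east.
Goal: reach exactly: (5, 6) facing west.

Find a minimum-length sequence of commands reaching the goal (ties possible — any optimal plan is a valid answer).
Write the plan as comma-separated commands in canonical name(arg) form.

turn(right), turn(right)

t0: (5, 6) facing east
[1] after turn(right): (5, 6) facing south
[2] after turn(right): (5, 6) facing west
shorter routes all fall short; 2 is best.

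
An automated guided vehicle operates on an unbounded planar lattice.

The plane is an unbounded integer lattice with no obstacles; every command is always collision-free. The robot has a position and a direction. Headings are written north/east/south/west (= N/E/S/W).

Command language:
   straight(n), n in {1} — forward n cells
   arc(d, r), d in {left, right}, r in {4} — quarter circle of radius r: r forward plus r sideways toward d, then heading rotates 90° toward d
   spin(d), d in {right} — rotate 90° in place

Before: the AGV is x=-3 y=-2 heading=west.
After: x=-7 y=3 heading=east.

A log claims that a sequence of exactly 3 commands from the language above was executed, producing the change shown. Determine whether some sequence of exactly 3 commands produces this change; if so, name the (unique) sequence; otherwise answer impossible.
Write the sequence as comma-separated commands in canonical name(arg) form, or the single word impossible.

key: order matters: swapping arc(right, 4) and spin(right) lands elsewhere
initial: x=-3 y=-2 heading=west
1. arc(right, 4) → x=-7 y=2 heading=north
2. straight(1) → x=-7 y=3 heading=north
3. spin(right) → x=-7 y=3 heading=east
no rival 3-sequence matches.

arc(right, 4), straight(1), spin(right)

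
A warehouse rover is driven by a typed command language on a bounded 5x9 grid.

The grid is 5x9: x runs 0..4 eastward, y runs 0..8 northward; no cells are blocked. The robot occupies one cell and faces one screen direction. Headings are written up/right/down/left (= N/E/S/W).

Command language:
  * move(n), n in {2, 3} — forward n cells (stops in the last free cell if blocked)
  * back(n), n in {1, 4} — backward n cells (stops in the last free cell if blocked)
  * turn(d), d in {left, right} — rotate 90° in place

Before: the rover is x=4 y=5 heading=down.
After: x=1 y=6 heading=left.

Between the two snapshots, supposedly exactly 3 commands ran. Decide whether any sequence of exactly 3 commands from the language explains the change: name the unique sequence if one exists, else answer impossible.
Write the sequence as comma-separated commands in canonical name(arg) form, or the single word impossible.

key: order matters: swapping back(1) and move(3) lands elsewhere
begin: x=4 y=5 heading=down
1. back(1) → x=4 y=6 heading=down
2. turn(right) → x=4 y=6 heading=left
3. move(3) → x=1 y=6 heading=left
uniquely the one of 216 3-step routes that fits.

back(1), turn(right), move(3)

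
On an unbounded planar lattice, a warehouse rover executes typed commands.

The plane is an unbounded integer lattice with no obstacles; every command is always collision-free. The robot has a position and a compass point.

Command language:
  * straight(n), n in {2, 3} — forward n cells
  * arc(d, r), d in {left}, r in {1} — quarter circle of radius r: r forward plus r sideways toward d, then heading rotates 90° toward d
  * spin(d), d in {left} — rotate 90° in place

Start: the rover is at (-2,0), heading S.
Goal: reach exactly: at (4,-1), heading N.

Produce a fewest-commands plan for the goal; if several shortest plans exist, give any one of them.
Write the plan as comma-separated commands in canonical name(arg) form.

t0: at (-2,0), heading S
[1] after arc(left, 1): at (-1,-1), heading E
[2] after straight(3): at (2,-1), heading E
[3] after straight(2): at (4,-1), heading E
[4] after spin(left): at (4,-1), heading N
shorter routes all fall short; 4 is best.

arc(left, 1), straight(3), straight(2), spin(left)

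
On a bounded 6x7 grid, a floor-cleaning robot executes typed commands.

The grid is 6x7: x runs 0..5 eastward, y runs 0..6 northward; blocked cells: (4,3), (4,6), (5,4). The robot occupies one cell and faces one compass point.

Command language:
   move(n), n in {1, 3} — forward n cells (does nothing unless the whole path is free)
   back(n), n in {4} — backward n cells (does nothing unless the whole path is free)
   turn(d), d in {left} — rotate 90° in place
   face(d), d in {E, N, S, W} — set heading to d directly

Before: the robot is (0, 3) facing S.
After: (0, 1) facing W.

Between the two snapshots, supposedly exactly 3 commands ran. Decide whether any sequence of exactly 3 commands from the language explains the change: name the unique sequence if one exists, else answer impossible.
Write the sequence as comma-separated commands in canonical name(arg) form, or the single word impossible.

key: position moved to (0,1) AND the heading swung to W — translation plus rotation needed
t0: (0, 3) facing S
1. move(1) → (0, 2) facing S
2. move(1) → (0, 1) facing S
3. face(W) → (0, 1) facing W
no other 3-command option fits: unique.

move(1), move(1), face(W)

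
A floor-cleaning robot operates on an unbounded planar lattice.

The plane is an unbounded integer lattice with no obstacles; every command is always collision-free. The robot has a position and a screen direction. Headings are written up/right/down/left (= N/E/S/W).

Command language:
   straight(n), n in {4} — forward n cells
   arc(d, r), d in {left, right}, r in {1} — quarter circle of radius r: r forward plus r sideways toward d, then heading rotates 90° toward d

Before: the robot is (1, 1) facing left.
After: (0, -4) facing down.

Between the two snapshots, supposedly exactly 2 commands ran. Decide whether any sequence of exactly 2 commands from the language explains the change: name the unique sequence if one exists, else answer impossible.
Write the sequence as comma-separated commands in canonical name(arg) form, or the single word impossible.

key: running straight(4) before arc(left, 1) would end elsewhere — order is forced
begin: (1, 1) facing left
1. arc(left, 1) → (0, 0) facing down
2. straight(4) → (0, -4) facing down
no other 2-command option fits: unique.

arc(left, 1), straight(4)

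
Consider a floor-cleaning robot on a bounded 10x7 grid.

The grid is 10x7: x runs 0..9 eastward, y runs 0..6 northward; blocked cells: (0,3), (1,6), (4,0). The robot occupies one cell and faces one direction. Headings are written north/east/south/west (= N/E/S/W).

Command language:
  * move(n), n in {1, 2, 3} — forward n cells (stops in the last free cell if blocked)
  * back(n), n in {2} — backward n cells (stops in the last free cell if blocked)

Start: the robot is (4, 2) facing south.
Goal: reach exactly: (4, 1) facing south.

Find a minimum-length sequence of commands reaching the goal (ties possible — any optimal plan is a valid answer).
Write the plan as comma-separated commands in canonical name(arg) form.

from: (4, 2) facing south
[1] after move(2): (4, 1) facing south
minimal: 1 command(s), checked below 1.

move(2)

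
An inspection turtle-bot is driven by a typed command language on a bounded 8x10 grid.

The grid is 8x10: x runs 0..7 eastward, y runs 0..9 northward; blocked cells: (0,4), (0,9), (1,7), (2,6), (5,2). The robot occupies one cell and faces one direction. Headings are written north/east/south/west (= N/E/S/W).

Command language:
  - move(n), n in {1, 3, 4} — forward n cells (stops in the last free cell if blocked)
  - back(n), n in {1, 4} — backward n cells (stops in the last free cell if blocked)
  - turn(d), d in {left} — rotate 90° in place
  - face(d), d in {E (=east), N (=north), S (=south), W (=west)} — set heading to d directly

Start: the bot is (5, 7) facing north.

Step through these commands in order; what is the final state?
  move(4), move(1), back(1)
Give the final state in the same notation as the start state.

(5, 8) facing north

from: (5, 7) facing north
t=1 move(4) ⇒ (5, 9) facing north
t=2 move(1) ⇒ (5, 9) facing north
t=3 back(1) ⇒ (5, 8) facing north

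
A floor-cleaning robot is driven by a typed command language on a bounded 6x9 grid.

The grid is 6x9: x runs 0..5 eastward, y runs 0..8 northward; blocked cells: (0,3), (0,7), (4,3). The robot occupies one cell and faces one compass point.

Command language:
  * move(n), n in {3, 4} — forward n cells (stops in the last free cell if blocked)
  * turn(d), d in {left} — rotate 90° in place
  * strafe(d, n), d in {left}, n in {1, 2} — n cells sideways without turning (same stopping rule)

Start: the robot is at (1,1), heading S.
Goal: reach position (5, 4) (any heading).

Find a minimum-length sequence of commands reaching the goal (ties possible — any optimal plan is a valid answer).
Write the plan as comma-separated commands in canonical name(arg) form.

turn(left), strafe(left, 2), strafe(left, 1), move(4)

begin: at (1,1), heading S
t=1 turn(left) ⇒ at (1,1), heading E
t=2 strafe(left, 2) ⇒ at (1,3), heading E
t=3 strafe(left, 1) ⇒ at (1,4), heading E
t=4 move(4) ⇒ at (5,4), heading E
no 3-step plan works, so 4 is optimal.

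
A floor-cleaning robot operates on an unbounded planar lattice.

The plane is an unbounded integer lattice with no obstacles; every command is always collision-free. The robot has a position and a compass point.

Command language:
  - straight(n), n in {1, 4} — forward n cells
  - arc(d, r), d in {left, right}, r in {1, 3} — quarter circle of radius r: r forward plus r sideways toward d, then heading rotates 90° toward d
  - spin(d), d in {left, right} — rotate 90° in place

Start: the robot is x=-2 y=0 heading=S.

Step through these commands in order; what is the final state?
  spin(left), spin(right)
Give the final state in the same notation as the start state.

x=-2 y=0 heading=S

t0: x=-2 y=0 heading=S
1. spin(left) → x=-2 y=0 heading=E
2. spin(right) → x=-2 y=0 heading=S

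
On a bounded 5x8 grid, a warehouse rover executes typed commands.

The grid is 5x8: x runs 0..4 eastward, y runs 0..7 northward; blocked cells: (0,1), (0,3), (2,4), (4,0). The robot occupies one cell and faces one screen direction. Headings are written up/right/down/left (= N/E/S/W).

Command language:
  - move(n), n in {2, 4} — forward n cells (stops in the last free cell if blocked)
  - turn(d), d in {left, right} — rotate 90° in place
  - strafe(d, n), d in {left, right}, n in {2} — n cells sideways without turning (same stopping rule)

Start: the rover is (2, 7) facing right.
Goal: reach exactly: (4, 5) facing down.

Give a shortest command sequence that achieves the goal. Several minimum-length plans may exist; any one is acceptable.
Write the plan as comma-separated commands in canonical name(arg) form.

begin: (2, 7) facing right
step 1 (strafe(right, 2)): (2, 5) facing right
step 2 (move(2)): (4, 5) facing right
step 3 (turn(right)): (4, 5) facing down
shorter routes all fall short; 3 is best.

strafe(right, 2), move(2), turn(right)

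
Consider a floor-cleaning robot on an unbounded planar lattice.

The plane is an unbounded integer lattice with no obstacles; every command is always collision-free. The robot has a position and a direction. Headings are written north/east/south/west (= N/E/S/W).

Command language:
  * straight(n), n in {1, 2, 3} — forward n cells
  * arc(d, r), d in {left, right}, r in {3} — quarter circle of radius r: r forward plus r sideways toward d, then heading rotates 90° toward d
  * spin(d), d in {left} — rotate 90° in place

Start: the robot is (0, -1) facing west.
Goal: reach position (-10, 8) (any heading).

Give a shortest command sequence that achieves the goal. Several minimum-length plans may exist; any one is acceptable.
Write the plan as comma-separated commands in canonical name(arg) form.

start: (0, -1) facing west
step 1 (straight(1)): (-1, -1) facing west
step 2 (arc(right, 3)): (-4, 2) facing north
step 3 (arc(left, 3)): (-7, 5) facing west
step 4 (arc(right, 3)): (-10, 8) facing north
shorter routes all fall short; 4 is best.

straight(1), arc(right, 3), arc(left, 3), arc(right, 3)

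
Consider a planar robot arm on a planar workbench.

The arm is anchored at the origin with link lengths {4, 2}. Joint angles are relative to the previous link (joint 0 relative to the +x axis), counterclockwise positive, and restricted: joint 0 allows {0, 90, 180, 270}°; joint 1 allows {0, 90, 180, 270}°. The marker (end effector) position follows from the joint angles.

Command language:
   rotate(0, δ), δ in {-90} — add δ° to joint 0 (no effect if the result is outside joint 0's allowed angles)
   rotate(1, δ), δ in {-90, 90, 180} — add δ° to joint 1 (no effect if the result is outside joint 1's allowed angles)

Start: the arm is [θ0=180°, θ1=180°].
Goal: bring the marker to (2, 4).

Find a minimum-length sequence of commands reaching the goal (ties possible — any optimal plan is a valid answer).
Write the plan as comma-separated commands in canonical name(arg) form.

rotate(0, -90), rotate(1, 90)

start: [θ0=180°, θ1=180°]
t=1 rotate(0, -90) ⇒ [θ0=90°, θ1=180°]
t=2 rotate(1, 90) ⇒ [θ0=90°, θ1=270°]
minimal: 2 command(s), checked below 2.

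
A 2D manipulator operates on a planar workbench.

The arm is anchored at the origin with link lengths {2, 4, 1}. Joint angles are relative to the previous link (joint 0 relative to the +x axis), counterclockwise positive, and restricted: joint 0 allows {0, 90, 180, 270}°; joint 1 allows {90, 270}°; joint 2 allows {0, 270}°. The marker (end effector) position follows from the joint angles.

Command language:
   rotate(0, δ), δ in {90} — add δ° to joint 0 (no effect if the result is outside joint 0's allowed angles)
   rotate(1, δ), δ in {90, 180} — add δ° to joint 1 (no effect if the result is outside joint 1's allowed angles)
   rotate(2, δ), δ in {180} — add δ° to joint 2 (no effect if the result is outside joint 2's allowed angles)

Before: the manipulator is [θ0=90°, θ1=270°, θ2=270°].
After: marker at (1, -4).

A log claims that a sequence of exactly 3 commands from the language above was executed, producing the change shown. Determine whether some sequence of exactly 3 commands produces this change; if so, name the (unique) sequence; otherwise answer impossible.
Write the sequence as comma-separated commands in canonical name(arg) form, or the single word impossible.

rotate(0, 90), rotate(0, 90), rotate(0, 90)

begin: [θ0=90°, θ1=270°, θ2=270°]
[1] after rotate(0, 90): [θ0=180°, θ1=270°, θ2=270°]
[2] after rotate(0, 90): [θ0=270°, θ1=270°, θ2=270°]
[3] after rotate(0, 90): [θ0=0°, θ1=270°, θ2=270°]
no rival 3-sequence matches.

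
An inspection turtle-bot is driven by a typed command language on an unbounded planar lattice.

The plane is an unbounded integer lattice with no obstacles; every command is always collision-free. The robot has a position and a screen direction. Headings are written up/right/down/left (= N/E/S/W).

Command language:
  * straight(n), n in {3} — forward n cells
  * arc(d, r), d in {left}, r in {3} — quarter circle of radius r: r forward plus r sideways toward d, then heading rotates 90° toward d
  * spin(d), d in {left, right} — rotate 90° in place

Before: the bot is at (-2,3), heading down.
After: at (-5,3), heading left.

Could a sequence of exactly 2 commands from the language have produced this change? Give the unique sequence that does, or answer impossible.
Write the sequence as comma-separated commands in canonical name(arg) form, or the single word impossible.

key: running straight(3) before spin(right) would end elsewhere — order is forced
initial: at (-2,3), heading down
[1] after spin(right): at (-2,3), heading left
[2] after straight(3): at (-5,3), heading left
no rival 2-sequence matches.

spin(right), straight(3)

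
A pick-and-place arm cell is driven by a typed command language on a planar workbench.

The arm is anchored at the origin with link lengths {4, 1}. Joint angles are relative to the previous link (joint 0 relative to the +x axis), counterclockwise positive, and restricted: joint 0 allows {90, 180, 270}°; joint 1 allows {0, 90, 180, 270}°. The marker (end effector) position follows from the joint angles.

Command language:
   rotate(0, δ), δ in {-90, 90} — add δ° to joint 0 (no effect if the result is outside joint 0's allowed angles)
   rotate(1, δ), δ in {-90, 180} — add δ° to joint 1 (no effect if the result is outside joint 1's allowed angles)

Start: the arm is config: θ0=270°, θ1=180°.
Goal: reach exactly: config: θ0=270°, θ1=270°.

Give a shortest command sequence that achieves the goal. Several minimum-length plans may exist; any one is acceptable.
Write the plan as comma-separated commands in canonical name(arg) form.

rotate(1, -90), rotate(1, 180)

from: config: θ0=270°, θ1=180°
[1] after rotate(1, -90): config: θ0=270°, θ1=90°
[2] after rotate(1, 180): config: θ0=270°, θ1=270°
minimal: 2 command(s), checked below 2.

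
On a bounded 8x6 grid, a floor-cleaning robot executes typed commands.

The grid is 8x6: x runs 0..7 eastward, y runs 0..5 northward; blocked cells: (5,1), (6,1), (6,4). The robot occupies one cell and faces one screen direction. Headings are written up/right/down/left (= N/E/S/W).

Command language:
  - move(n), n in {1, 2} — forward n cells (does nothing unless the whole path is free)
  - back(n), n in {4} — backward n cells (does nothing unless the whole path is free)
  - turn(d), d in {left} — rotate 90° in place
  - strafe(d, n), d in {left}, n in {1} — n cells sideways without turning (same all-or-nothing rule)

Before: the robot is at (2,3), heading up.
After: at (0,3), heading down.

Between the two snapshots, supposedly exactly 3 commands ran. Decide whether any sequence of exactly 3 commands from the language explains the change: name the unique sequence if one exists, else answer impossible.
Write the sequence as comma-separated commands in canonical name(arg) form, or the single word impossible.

key: cell and facing (now S) both changed — the 3 commands mix motion and turning
initial: at (2,3), heading up
step 1 (turn(left)): at (2,3), heading left
step 2 (move(2)): at (0,3), heading left
step 3 (turn(left)): at (0,3), heading down
no rival 3-sequence matches.

turn(left), move(2), turn(left)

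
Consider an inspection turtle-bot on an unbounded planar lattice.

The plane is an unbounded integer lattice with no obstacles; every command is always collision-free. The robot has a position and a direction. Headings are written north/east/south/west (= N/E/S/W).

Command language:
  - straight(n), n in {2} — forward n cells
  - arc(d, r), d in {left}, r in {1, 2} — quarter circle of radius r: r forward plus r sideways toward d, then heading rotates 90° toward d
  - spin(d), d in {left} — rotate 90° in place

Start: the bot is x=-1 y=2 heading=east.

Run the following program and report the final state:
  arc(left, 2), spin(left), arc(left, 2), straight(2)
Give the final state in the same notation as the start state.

start: x=-1 y=2 heading=east
step 1 (arc(left, 2)): x=1 y=4 heading=north
step 2 (spin(left)): x=1 y=4 heading=west
step 3 (arc(left, 2)): x=-1 y=2 heading=south
step 4 (straight(2)): x=-1 y=0 heading=south

x=-1 y=0 heading=south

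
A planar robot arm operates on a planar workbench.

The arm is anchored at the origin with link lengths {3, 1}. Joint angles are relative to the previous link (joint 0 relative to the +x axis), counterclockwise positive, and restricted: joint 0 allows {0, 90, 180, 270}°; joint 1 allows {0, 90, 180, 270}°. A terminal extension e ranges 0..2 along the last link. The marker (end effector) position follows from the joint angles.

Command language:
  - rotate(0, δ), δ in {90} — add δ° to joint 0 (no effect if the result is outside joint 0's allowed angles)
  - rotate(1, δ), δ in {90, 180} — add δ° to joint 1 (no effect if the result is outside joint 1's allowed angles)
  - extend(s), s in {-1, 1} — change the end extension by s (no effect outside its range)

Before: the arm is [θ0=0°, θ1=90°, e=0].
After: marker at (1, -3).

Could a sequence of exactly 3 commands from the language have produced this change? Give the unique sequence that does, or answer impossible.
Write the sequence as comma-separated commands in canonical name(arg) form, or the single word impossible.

rotate(0, 90), rotate(0, 90), rotate(0, 90)

begin: [θ0=0°, θ1=90°, e=0]
1. rotate(0, 90) → [θ0=90°, θ1=90°, e=0]
2. rotate(0, 90) → [θ0=180°, θ1=90°, e=0]
3. rotate(0, 90) → [θ0=270°, θ1=90°, e=0]
no other 3-command option fits: unique.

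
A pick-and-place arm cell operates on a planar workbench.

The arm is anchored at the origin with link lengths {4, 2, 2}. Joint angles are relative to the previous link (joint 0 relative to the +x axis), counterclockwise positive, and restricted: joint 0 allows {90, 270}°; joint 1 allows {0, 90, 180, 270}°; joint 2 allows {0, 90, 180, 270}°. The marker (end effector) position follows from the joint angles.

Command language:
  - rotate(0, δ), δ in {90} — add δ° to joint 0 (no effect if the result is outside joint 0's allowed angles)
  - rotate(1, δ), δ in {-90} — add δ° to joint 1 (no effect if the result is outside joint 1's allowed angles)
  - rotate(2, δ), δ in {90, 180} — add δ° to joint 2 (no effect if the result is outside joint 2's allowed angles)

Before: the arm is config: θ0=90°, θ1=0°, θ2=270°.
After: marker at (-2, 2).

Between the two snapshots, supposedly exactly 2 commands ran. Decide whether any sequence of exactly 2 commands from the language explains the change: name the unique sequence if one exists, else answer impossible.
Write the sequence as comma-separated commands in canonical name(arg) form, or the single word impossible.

start: config: θ0=90°, θ1=0°, θ2=270°
t=1 rotate(1, -90) ⇒ config: θ0=90°, θ1=270°, θ2=270°
t=2 rotate(1, -90) ⇒ config: θ0=90°, θ1=180°, θ2=270°
no other 2-command option fits: unique.

rotate(1, -90), rotate(1, -90)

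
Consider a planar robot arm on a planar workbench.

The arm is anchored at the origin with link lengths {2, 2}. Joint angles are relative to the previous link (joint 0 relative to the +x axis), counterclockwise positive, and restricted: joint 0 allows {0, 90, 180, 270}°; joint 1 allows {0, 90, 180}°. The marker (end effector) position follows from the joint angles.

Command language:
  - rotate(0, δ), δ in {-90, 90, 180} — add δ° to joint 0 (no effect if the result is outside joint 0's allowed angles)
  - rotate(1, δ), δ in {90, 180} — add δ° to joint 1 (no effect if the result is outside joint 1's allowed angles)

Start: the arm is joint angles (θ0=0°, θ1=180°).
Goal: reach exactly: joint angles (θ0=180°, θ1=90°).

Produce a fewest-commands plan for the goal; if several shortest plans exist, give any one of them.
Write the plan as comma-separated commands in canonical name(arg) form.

start: joint angles (θ0=0°, θ1=180°)
[1] after rotate(0, 180): joint angles (θ0=180°, θ1=180°)
[2] after rotate(1, 180): joint angles (θ0=180°, θ1=0°)
[3] after rotate(1, 90): joint angles (θ0=180°, θ1=90°)
no 2-step plan works, so 3 is optimal.

rotate(0, 180), rotate(1, 180), rotate(1, 90)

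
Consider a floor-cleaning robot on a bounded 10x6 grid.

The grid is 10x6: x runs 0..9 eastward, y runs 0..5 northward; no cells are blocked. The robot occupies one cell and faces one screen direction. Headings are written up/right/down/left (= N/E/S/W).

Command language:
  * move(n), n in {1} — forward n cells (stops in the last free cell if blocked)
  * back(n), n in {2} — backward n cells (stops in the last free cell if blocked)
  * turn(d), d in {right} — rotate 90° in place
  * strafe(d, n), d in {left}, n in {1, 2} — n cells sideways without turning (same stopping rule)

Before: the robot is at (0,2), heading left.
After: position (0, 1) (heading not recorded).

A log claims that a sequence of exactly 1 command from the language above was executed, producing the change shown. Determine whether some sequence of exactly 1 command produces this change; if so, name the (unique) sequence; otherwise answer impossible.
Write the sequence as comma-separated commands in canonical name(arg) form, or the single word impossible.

strafe(left, 1)

begin: at (0,2), heading left
1. strafe(left, 1) → at (0,1), heading left
no other 1-command option fits: unique.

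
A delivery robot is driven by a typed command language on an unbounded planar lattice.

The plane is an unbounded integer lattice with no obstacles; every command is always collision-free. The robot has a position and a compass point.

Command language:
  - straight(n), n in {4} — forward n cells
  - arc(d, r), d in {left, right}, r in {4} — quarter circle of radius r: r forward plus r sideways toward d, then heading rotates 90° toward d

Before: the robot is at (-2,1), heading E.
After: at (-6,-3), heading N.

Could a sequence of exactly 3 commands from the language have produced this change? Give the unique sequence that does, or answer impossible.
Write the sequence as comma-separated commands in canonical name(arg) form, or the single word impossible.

arc(right, 4), arc(right, 4), arc(right, 4)

key: position moved to (-6,-3) AND the heading swung to N — translation plus rotation needed
initial: at (-2,1), heading E
step 1 (arc(right, 4)): at (2,-3), heading S
step 2 (arc(right, 4)): at (-2,-7), heading W
step 3 (arc(right, 4)): at (-6,-3), heading N
all 27 alternatives checked — unique.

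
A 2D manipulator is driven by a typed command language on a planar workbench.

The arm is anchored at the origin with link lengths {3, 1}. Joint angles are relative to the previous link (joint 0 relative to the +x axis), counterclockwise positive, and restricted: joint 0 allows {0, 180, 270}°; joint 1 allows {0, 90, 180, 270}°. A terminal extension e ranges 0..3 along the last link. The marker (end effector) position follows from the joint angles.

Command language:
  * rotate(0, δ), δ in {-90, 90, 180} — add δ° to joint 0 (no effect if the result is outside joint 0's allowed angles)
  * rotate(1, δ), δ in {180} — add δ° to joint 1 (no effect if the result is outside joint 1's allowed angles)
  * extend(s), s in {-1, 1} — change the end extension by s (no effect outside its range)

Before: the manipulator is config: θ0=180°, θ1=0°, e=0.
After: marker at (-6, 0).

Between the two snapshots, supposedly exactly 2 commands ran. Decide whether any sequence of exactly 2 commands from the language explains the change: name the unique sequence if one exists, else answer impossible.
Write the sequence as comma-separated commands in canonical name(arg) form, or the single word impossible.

begin: config: θ0=180°, θ1=0°, e=0
[1] after extend(1): config: θ0=180°, θ1=0°, e=1
[2] after extend(1): config: θ0=180°, θ1=0°, e=2
no rival 2-sequence matches.

extend(1), extend(1)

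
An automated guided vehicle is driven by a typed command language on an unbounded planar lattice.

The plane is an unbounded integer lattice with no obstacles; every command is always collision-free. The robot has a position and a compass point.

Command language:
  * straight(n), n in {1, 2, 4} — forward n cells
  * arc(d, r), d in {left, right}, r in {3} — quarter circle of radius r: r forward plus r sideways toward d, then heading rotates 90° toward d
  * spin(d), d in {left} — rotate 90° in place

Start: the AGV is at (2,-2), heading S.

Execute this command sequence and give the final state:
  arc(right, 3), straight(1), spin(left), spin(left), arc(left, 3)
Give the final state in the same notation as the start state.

initial: at (2,-2), heading S
[1] after arc(right, 3): at (-1,-5), heading W
[2] after straight(1): at (-2,-5), heading W
[3] after spin(left): at (-2,-5), heading S
[4] after spin(left): at (-2,-5), heading E
[5] after arc(left, 3): at (1,-2), heading N

at (1,-2), heading N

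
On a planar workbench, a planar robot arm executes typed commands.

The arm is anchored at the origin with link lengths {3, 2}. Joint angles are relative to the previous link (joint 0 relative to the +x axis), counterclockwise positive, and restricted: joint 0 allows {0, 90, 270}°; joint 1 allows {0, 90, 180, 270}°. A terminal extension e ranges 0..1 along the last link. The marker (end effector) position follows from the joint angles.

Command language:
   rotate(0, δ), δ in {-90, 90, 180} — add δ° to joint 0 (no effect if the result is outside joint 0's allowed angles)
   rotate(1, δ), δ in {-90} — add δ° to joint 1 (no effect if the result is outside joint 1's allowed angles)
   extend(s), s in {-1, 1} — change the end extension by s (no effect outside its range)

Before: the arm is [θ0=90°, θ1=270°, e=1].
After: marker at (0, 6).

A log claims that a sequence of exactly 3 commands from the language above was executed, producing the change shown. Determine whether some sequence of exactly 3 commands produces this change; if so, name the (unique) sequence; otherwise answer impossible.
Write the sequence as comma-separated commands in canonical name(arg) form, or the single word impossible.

rotate(1, -90), rotate(1, -90), rotate(1, -90)

start: [θ0=90°, θ1=270°, e=1]
1. rotate(1, -90) → [θ0=90°, θ1=180°, e=1]
2. rotate(1, -90) → [θ0=90°, θ1=90°, e=1]
3. rotate(1, -90) → [θ0=90°, θ1=0°, e=1]
no other 3-command option fits: unique.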